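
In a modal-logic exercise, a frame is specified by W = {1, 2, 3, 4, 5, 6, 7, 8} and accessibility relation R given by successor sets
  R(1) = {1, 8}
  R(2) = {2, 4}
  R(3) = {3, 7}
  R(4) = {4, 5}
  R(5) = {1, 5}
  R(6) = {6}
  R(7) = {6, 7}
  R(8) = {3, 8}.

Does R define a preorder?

Reflexive: yes — every world is R-related to itself.
Transitive: no — 1 R 8 and 8 R 3, but not 1 R 3.
So R is not a preorder.

No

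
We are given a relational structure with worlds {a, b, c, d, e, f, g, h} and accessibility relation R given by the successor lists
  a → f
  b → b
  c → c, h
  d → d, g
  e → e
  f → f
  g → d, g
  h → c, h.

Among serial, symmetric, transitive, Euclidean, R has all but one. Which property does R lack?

symmetric

Serial: yes — every world has a successor (e.g. a R f).
Symmetric: no — a R f but not f R a.
Transitive: yes — every two-step R-path is closed by a direct edge.
Euclidean: yes — any two successors of a common world are R-related.
Only symmetric fails.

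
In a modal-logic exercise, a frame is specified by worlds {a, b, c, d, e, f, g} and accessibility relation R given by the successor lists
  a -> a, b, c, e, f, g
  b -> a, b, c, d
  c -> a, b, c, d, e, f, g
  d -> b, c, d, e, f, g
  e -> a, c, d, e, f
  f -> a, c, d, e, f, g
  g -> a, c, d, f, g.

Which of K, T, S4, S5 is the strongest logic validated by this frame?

T

Reflexive (axiom T): yes — every world is R-related to itself.
Transitive (axiom 4): no — a R b and b R d, but not a R d.
Euclidean (axiom 5): no — a R b and a R e, but not b R e.
So F validates K, T; S4 would additionally require R to be transitive. The strongest is T.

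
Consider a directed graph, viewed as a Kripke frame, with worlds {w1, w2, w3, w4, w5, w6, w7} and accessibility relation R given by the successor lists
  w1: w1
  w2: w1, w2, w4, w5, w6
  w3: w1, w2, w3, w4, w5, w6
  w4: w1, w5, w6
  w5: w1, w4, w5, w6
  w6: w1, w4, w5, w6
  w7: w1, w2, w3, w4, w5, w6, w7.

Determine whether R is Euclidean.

Euclidean: no — w2 R w1 and w2 R w4, but not w1 R w4.

No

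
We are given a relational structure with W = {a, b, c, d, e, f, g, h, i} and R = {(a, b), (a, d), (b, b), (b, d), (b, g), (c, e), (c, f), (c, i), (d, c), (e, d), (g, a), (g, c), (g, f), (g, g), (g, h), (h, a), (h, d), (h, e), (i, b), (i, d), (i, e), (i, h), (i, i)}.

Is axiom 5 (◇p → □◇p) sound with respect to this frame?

No

The schema 5 characterises exactly the Euclidean frames.
Euclidean: no — a R d and a R b, but not d R b.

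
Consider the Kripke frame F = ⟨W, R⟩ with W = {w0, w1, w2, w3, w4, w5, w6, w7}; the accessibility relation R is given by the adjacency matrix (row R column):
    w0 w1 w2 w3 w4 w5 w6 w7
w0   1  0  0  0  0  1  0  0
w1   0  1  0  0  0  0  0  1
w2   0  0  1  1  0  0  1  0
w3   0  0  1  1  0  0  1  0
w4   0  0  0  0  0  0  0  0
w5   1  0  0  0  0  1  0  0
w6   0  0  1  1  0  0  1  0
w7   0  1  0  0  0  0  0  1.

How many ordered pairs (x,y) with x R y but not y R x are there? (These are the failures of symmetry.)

0

R is symmetric; there are no such tuples.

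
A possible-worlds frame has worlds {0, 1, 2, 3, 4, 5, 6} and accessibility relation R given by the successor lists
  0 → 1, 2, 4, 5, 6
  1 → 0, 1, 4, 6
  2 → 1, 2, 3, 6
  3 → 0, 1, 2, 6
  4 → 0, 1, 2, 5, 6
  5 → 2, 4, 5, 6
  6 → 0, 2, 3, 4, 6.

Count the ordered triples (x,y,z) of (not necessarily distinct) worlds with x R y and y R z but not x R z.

Enumerating: (0,1,0), (0,2,3), (0,4,0), (0,6,0), (0,6,3), (1,0,2), (1,0,5), (1,4,2), (1,4,5), (1,6,2), (1,6,3), (2,1,0), … and 28 more.
Total: 40.

40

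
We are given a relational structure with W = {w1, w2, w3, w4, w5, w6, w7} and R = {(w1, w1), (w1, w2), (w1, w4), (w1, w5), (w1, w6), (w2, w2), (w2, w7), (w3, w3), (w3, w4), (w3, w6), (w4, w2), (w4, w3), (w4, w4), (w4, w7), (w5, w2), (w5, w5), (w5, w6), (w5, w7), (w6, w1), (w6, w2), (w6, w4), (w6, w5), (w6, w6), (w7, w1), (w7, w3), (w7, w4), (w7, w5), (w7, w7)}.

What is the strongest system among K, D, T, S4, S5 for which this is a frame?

T

Serial (axiom D): yes — every world has a successor (e.g. w1 R w1).
Reflexive (axiom T): yes — every world is R-related to itself.
Transitive (axiom 4): no — w1 R w2 and w2 R w7, but not w1 R w7.
Euclidean (axiom 5): no — w1 R w2 and w1 R w4, but not w2 R w4.
So F validates K, D, T; S4 would additionally require R to be transitive. The strongest is T.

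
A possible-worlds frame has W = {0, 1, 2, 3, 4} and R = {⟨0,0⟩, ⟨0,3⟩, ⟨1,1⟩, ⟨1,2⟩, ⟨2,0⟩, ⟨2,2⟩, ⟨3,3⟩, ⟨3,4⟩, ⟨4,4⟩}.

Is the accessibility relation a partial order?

Reflexive: yes — every world is R-related to itself.
Transitive: no — 0 R 3 and 3 R 4, but not 0 R 4.
Antisymmetric: yes — no distinct pair is related both ways.
So R is not a partial order.

No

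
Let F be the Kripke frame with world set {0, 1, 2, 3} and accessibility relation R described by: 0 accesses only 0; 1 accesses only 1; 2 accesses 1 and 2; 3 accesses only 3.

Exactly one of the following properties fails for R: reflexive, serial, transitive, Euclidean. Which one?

Reflexive: yes — every world is R-related to itself.
Serial: yes — every world has a successor (e.g. 0 R 0).
Transitive: yes — every two-step R-path is closed by a direct edge.
Euclidean: no — 2 R 1 and 2 R 2, but not 1 R 2.
Only Euclidean fails.

Euclidean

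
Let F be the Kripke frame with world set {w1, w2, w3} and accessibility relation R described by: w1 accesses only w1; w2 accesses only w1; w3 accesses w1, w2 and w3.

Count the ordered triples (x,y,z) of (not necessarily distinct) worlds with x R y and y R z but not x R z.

0

R is transitive; there are no such tuples.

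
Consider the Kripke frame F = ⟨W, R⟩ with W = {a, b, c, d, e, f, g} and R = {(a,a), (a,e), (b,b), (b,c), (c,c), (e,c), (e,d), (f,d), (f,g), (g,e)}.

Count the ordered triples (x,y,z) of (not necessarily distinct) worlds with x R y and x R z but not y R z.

Enumerating: (a,e,a), (a,e,e), (b,c,b), (e,c,d), (e,d,c), (e,d,d), (f,d,d), (f,d,g), (f,g,d), (f,g,g), (g,e,e).

11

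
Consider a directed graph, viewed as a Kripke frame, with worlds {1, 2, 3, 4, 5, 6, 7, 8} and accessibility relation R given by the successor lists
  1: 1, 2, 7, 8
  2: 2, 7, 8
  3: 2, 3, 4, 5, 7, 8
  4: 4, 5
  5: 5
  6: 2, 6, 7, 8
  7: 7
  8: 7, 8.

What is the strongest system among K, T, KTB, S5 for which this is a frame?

T

Reflexive (axiom T): yes — every world is R-related to itself.
Symmetric (axiom B): no — 1 R 2 but not 2 R 1.
Euclidean (axiom 5): no — 1 R 7 and 1 R 2, but not 7 R 2.
So F validates K, T; KTB would additionally require R to be symmetric. The strongest is T.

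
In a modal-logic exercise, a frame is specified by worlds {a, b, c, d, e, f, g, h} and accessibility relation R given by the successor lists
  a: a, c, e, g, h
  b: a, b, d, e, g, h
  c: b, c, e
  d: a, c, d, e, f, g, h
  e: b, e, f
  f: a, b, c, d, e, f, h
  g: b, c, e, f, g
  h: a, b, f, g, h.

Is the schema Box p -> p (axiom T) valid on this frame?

Yes

The schema T characterises exactly the reflexive frames.
Reflexive: yes — every world is R-related to itself.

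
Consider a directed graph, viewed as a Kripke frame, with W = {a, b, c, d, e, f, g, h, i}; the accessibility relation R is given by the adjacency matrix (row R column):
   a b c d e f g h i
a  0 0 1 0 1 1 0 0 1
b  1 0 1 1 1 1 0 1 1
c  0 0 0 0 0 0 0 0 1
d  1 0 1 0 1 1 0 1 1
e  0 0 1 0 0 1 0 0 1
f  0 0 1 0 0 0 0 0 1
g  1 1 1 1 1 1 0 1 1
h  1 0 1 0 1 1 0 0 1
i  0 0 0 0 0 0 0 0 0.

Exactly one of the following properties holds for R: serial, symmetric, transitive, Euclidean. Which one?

Serial: no — i has no R-successor.
Symmetric: no — a R c but not c R a.
Transitive: yes — every two-step R-path is closed by a direct edge.
Euclidean: no — a R c and a R e, but not c R e.
Only transitive holds.

transitive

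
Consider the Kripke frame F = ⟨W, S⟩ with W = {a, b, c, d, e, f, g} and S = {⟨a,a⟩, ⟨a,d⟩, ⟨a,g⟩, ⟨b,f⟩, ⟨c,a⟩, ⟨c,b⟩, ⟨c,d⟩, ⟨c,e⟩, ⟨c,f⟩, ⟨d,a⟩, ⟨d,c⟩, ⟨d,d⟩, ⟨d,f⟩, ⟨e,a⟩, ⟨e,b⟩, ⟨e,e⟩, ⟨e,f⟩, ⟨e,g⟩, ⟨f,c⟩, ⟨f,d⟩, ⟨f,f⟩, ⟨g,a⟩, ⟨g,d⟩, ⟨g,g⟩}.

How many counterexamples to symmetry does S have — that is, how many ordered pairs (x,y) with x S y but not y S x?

Enumerating: (b,f), (c,a), (c,b), (c,e), (e,a), (e,b), (e,f), (e,g), (g,d).

9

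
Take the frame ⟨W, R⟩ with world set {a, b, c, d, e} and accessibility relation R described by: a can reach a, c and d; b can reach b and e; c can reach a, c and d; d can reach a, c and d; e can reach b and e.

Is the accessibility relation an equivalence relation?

Reflexive: yes — every world is R-related to itself.
Symmetric: yes — every pair in R has its reverse in R.
Transitive: yes — every two-step R-path is closed by a direct edge.
So R is an equivalence relation.

Yes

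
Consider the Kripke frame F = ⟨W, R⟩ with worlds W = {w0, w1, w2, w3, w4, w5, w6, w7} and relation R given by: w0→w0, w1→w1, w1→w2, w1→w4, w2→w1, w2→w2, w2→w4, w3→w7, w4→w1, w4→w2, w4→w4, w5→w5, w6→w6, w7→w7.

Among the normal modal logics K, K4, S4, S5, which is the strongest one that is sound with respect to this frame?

K4

Transitive (axiom 4): yes — every two-step R-path is closed by a direct edge.
Reflexive (axiom T): no — w3 is not related to itself.
Euclidean (axiom 5): yes — any two successors of a common world are R-related.
So F validates K, K4; S4 would additionally require R to be reflexive. The strongest is K4.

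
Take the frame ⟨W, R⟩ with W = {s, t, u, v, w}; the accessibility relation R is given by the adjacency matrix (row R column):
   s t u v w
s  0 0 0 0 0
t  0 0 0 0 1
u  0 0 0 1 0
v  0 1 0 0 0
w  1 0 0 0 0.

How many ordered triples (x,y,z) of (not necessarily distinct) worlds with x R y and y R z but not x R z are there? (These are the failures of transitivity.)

Enumerating: (t,w,s), (u,v,t), (v,t,w).

3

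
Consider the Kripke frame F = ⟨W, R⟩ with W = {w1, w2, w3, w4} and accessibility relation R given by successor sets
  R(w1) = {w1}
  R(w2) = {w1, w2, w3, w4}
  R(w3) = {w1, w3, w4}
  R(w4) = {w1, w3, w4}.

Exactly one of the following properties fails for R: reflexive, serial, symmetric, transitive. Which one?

Reflexive: yes — every world is R-related to itself.
Serial: yes — every world has a successor (e.g. w1 R w1).
Symmetric: no — w2 R w1 but not w1 R w2.
Transitive: yes — every two-step R-path is closed by a direct edge.
Only symmetric fails.

symmetric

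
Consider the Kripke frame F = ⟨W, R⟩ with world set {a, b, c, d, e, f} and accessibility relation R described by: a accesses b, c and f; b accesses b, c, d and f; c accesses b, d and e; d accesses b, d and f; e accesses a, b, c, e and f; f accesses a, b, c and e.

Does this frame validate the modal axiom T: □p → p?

Axiom T corresponds to the accessibility relation being reflexive.
Reflexive: no — a is not related to itself.

No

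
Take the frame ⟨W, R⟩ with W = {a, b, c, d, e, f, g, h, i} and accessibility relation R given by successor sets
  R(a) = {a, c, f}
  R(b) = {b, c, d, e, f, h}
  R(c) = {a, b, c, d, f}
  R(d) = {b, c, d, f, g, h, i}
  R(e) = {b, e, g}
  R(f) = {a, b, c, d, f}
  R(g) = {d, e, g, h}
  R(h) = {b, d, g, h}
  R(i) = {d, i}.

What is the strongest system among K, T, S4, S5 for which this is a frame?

Reflexive (axiom T): yes — every world is R-related to itself.
Transitive (axiom 4): no — a R c and c R b, but not a R b.
Euclidean (axiom 5): no — b R c and b R e, but not c R e.
So F validates K, T; S4 would additionally require R to be transitive. The strongest is T.

T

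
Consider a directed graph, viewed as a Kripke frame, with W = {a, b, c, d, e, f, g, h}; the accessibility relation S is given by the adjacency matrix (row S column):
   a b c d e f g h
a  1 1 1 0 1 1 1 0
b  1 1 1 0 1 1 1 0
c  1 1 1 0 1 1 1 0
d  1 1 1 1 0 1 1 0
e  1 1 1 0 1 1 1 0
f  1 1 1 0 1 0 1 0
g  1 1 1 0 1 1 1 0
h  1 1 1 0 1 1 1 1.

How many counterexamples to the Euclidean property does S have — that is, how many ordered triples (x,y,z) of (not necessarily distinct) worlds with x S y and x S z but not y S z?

Enumerating: (a,f,f), (b,f,f), (c,f,f), (d,a,d), (d,b,d), (d,c,d), (d,f,d), (d,f,f), (d,g,d), (e,f,f), (g,f,f), (h,a,h), (h,b,h), (h,c,h), (h,e,h), (h,f,f), (h,f,h), (h,g,h).

18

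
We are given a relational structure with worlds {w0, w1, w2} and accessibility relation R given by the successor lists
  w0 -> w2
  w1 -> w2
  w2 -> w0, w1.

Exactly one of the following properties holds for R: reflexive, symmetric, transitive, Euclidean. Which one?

symmetric

Reflexive: no — w0 is not related to itself.
Symmetric: yes — every pair in R has its reverse in R.
Transitive: no — w0 R w2 and w2 R w1, but not w0 R w1.
Euclidean: no — w2 R w0 and w2 R w1, but not w0 R w1.
Only symmetric holds.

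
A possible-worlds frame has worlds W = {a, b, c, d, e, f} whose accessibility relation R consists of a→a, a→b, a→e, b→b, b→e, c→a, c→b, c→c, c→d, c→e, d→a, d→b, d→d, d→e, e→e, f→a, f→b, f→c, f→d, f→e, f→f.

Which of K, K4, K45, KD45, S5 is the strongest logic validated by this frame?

Transitive (axiom 4): yes — every two-step R-path is closed by a direct edge.
Euclidean (axiom 5): no — a R e and a R b, but not e R b.
Serial (axiom D): yes — every world has a successor (e.g. a R a).
Reflexive (axiom T): yes — every world is R-related to itself.
So F validates K, K4; K45 would additionally require R to be Euclidean. The strongest is K4.

K4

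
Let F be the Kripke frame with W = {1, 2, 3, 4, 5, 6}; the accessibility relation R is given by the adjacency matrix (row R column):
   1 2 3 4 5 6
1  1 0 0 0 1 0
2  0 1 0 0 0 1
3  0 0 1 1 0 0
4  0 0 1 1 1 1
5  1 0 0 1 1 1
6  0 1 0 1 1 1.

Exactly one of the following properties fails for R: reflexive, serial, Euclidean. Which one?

Euclidean

Reflexive: yes — every world is R-related to itself.
Serial: yes — every world has a successor (e.g. 1 R 1).
Euclidean: no — 4 R 3 and 4 R 5, but not 3 R 5.
Only Euclidean fails.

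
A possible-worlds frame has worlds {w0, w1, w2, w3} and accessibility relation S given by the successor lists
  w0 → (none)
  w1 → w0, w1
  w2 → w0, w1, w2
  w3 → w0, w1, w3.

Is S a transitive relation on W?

Yes

Transitive: yes — every two-step S-path is closed by a direct edge.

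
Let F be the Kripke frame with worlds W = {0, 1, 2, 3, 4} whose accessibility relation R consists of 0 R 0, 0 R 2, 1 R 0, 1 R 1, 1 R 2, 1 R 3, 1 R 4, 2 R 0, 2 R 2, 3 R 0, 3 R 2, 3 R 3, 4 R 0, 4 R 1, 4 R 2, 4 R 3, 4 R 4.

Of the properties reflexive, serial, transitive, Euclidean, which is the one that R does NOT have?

Euclidean

Reflexive: yes — every world is R-related to itself.
Serial: yes — every world has a successor (e.g. 0 R 0).
Transitive: yes — every two-step R-path is closed by a direct edge.
Euclidean: no — 1 R 0 and 1 R 3, but not 0 R 3.
Only Euclidean fails.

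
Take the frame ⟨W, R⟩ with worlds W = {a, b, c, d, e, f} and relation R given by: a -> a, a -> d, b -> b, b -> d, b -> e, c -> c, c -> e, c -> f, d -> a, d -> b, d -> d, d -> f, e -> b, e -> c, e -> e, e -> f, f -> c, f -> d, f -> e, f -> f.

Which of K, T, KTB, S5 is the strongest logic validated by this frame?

Reflexive (axiom T): yes — every world is R-related to itself.
Symmetric (axiom B): yes — every pair in R has its reverse in R.
Euclidean (axiom 5): no — b R d and b R e, but not d R e.
So F validates K, T, KTB; S5 would additionally require R to be Euclidean. The strongest is KTB.

KTB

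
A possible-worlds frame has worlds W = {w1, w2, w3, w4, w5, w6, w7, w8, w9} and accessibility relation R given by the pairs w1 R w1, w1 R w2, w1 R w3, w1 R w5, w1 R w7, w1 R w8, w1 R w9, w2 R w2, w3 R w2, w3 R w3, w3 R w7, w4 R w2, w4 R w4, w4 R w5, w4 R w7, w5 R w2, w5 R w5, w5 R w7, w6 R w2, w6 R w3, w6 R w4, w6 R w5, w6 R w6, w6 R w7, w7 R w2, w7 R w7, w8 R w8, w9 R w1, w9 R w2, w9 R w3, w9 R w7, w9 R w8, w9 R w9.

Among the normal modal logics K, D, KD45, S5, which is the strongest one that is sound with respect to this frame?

D

Serial (axiom D): yes — every world has a successor (e.g. w1 R w1).
Euclidean (axiom 5): no — w1 R w2 and w1 R w3, but not w2 R w3.
Transitive (axiom 4): no — w9 R w1 and w1 R w5, but not w9 R w5.
Reflexive (axiom T): yes — every world is R-related to itself.
So F validates K, D; KD45 would additionally require R to be Euclidean and transitive. The strongest is D.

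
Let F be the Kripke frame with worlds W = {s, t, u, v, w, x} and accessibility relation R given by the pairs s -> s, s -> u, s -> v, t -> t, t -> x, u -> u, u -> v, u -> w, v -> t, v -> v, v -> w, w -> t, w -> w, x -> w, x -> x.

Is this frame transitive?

Transitive: no — s R u and u R w, but not s R w.

No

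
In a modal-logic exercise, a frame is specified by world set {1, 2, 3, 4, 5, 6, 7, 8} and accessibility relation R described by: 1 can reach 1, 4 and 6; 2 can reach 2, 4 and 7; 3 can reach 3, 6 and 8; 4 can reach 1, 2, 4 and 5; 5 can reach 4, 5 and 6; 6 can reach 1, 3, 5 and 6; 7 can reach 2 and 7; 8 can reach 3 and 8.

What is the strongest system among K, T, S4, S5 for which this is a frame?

Reflexive (axiom T): yes — every world is R-related to itself.
Transitive (axiom 4): no — 1 R 4 and 4 R 2, but not 1 R 2.
Euclidean (axiom 5): no — 1 R 4 and 1 R 6, but not 4 R 6.
So F validates K, T; S4 would additionally require R to be transitive. The strongest is T.

T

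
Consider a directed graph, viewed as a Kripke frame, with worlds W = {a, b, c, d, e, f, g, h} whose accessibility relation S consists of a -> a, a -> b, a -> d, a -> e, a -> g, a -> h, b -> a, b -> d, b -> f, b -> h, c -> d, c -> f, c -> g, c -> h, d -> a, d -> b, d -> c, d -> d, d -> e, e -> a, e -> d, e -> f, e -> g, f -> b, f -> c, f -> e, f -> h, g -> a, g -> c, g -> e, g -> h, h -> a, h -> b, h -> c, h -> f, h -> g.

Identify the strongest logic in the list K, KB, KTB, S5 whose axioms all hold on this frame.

KB

Symmetric (axiom B): yes — every pair in S has its reverse in S.
Reflexive (axiom T): no — b is not related to itself.
Euclidean (axiom 5): no — a S b and a S e, but not b S e.
So F validates K, KB; KTB would additionally require S to be reflexive. The strongest is KB.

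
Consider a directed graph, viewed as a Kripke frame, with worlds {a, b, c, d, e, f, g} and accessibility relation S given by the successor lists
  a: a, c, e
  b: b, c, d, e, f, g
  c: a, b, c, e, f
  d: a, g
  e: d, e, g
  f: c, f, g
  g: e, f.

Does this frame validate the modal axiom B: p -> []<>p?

The schema B characterises exactly the symmetric frames.
Symmetric: no — a S e but not e S a.

No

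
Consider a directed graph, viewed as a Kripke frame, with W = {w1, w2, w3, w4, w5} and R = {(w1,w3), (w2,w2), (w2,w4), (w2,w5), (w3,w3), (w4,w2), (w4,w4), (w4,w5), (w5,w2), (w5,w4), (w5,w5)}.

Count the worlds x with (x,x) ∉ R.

Enumerating: w1.

1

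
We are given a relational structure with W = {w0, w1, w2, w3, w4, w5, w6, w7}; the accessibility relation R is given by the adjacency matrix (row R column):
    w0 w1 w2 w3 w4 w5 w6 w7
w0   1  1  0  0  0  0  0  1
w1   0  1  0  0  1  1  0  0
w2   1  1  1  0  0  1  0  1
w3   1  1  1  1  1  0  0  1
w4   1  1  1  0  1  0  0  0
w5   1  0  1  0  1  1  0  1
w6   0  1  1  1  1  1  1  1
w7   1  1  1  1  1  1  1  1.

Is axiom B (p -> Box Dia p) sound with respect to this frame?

By correspondence theory, B is valid on a frame iff R is symmetric.
Symmetric: no — w0 R w1 but not w1 R w0.

No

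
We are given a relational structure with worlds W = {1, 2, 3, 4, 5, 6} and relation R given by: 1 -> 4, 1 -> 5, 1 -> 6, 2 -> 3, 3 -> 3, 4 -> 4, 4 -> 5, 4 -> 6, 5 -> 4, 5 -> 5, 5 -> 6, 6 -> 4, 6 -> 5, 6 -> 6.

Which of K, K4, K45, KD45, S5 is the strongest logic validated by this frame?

Transitive (axiom 4): yes — every two-step R-path is closed by a direct edge.
Euclidean (axiom 5): yes — any two successors of a common world are R-related.
Serial (axiom D): yes — every world has a successor (e.g. 1 R 4).
Reflexive (axiom T): no — 1 is not related to itself.
So F validates K, K4, K45, KD45; S5 would additionally require R to be reflexive. The strongest is KD45.

KD45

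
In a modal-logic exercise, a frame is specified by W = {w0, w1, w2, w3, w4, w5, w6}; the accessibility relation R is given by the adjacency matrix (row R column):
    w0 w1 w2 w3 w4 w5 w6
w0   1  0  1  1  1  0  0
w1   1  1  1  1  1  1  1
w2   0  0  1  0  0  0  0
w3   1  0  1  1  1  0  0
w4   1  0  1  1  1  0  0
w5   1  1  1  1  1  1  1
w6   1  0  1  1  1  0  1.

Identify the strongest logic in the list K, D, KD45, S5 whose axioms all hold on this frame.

Serial (axiom D): yes — every world has a successor (e.g. w0 R w0).
Euclidean (axiom 5): no — w0 R w2 and w0 R w3, but not w2 R w3.
Transitive (axiom 4): yes — every two-step R-path is closed by a direct edge.
Reflexive (axiom T): yes — every world is R-related to itself.
So F validates K, D; KD45 would additionally require R to be Euclidean. The strongest is D.

D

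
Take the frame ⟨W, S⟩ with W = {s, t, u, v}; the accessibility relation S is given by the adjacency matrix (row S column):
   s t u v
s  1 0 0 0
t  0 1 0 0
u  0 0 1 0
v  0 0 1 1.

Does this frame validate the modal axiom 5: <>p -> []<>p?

No

Axiom 5 corresponds to the accessibility relation being Euclidean.
Euclidean: no — v S u and v S v, but not u S v.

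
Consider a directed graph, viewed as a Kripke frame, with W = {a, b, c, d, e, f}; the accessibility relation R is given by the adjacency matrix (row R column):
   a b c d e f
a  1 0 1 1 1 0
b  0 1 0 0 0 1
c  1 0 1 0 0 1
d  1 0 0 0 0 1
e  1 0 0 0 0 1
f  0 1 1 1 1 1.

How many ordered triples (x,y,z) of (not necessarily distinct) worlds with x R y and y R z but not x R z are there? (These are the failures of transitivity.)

Enumerating: (a,c,f), (a,d,f), (a,e,f), (b,f,c), (b,f,d), (b,f,e), (c,a,d), (c,a,e), (c,f,b), (c,f,d), (c,f,e), (d,a,c), … and 16 more.
Total: 28.

28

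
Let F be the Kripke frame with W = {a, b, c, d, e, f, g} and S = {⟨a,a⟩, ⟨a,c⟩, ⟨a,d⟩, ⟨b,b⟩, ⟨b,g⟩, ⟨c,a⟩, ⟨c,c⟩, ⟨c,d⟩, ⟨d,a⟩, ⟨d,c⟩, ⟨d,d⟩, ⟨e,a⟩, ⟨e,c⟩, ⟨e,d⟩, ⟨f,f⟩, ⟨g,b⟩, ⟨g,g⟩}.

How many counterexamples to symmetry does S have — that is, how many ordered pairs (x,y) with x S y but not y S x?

Enumerating: (e,a), (e,c), (e,d).

3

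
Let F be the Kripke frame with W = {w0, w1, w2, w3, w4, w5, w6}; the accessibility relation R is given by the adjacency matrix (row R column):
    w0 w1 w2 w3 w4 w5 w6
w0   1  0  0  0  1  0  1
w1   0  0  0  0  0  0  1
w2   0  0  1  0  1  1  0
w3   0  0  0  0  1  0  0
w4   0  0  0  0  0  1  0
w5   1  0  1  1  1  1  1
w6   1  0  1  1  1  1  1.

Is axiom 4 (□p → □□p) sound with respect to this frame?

No

The schema 4 characterises exactly the transitive frames.
Transitive: no — w0 R w4 and w4 R w5, but not w0 R w5.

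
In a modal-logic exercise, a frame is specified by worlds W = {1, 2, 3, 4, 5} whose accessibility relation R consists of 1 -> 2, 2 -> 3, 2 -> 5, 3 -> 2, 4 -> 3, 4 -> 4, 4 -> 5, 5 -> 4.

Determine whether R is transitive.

No

Transitive: no — 1 R 2 and 2 R 3, but not 1 R 3.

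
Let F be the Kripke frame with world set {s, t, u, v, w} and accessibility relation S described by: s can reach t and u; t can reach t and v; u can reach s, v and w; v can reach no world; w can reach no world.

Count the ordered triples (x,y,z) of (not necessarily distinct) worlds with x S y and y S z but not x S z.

Enumerating: (s,t,v), (s,u,s), (s,u,v), (s,u,w), (u,s,t), (u,s,u).

6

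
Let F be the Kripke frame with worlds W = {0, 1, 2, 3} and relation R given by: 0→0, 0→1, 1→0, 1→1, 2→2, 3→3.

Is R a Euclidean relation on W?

Yes

Euclidean: yes — any two successors of a common world are R-related.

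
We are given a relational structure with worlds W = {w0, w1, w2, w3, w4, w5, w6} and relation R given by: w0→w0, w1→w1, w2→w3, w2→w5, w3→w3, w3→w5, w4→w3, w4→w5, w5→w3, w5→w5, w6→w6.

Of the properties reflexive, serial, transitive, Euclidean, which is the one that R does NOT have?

Reflexive: no — w2 is not related to itself.
Serial: yes — every world has a successor (e.g. w0 R w0).
Transitive: yes — every two-step R-path is closed by a direct edge.
Euclidean: yes — any two successors of a common world are R-related.
Only reflexive fails.

reflexive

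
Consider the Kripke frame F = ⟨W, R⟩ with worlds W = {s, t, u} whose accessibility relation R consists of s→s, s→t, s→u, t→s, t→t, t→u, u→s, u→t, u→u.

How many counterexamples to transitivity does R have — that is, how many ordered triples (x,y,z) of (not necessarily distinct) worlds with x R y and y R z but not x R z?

R is transitive; there are no such tuples.

0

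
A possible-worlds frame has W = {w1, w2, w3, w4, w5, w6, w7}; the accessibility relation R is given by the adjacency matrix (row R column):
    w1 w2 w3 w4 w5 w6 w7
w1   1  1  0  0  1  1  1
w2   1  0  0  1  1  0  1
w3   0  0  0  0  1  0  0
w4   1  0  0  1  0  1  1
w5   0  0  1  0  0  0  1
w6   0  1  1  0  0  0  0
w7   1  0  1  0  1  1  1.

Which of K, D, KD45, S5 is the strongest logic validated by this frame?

D

Serial (axiom D): yes — every world has a successor (e.g. w1 R w1).
Euclidean (axiom 5): no — w1 R w2 and w1 R w6, but not w2 R w6.
Transitive (axiom 4): no — w1 R w2 and w2 R w4, but not w1 R w4.
Reflexive (axiom T): no — w2 is not related to itself.
So F validates K, D; KD45 would additionally require R to be Euclidean and transitive. The strongest is D.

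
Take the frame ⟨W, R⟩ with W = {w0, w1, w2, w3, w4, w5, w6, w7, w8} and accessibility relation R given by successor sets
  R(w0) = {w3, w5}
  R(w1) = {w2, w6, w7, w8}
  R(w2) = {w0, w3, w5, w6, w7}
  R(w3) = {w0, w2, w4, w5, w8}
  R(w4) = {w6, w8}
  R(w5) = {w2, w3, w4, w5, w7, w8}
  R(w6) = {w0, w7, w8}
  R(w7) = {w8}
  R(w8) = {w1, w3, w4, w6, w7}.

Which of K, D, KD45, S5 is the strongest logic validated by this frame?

D

Serial (axiom D): yes — every world has a successor (e.g. w0 R w3).
Euclidean (axiom 5): no — w1 R w2 and w1 R w8, but not w2 R w8.
Transitive (axiom 4): no — w0 R w3 and w3 R w2, but not w0 R w2.
Reflexive (axiom T): no — w0 is not related to itself.
So F validates K, D; KD45 would additionally require R to be Euclidean and transitive. The strongest is D.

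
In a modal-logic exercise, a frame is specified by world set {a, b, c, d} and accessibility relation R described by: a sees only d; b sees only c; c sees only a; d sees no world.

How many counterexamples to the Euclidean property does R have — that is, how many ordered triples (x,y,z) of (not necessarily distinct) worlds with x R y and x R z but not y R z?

3

Enumerating: (a,d,d), (b,c,c), (c,a,a).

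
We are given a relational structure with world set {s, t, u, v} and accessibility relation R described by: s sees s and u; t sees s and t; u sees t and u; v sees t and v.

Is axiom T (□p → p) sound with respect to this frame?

By correspondence theory, T is valid on a frame iff R is reflexive.
Reflexive: yes — every world is R-related to itself.

Yes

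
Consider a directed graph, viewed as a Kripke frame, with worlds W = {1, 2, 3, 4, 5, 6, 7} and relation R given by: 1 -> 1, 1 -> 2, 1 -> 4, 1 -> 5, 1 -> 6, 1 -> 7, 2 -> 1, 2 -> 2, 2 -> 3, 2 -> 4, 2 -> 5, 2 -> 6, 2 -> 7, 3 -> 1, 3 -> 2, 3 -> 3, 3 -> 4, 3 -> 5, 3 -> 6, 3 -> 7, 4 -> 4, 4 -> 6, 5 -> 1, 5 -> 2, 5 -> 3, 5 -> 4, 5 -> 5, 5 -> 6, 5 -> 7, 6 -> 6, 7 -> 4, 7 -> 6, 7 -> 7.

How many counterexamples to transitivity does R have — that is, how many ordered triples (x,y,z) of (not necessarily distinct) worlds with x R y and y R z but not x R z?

Enumerating: (1,2,3), (1,5,3).

2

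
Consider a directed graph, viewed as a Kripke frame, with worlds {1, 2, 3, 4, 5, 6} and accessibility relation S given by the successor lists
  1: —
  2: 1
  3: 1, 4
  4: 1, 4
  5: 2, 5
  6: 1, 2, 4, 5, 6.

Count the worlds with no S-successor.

Enumerating: 1.

1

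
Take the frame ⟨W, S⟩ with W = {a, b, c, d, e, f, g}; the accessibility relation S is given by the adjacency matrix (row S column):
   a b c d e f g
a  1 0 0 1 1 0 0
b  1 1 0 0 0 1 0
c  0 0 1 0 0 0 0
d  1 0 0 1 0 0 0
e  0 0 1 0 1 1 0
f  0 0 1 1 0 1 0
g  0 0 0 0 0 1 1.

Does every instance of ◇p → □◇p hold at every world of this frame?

No

By correspondence theory, 5 is valid on a frame iff S is Euclidean.
Euclidean: no — a S d and a S e, but not d S e.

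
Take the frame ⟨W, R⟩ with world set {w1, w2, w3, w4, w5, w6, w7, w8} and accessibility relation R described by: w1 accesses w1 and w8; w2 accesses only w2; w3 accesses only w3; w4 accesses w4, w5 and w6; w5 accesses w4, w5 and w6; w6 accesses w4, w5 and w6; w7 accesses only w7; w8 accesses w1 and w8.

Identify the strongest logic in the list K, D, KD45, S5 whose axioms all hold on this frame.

Serial (axiom D): yes — every world has a successor (e.g. w1 R w1).
Euclidean (axiom 5): yes — any two successors of a common world are R-related.
Transitive (axiom 4): yes — every two-step R-path is closed by a direct edge.
Reflexive (axiom T): yes — every world is R-related to itself.
So F validates K, D, KD45, S5. The strongest is S5.

S5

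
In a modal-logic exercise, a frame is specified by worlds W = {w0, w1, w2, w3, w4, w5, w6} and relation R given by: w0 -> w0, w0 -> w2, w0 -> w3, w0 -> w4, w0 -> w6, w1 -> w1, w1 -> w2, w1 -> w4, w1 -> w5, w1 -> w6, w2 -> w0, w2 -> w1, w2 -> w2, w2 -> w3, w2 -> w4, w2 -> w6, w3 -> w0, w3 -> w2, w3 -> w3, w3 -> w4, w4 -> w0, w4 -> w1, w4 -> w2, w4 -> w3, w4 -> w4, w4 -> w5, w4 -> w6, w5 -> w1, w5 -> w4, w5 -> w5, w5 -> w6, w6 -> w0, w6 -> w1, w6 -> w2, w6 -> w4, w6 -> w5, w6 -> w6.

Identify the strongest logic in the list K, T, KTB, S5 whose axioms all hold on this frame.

Reflexive (axiom T): yes — every world is R-related to itself.
Symmetric (axiom B): yes — every pair in R has its reverse in R.
Euclidean (axiom 5): no — w0 R w3 and w0 R w6, but not w3 R w6.
So F validates K, T, KTB; S5 would additionally require R to be Euclidean. The strongest is KTB.

KTB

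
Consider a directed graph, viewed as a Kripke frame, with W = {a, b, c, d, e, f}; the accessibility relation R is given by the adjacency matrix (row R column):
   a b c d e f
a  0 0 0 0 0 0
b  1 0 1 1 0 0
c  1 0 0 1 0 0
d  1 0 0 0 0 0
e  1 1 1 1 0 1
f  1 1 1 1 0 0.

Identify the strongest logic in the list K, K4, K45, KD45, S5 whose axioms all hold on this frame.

K4

Transitive (axiom 4): yes — every two-step R-path is closed by a direct edge.
Euclidean (axiom 5): no — b R a and b R c, but not a R c.
Serial (axiom D): no — a has no R-successor.
Reflexive (axiom T): no — a is not related to itself.
So F validates K, K4; K45 would additionally require R to be Euclidean. The strongest is K4.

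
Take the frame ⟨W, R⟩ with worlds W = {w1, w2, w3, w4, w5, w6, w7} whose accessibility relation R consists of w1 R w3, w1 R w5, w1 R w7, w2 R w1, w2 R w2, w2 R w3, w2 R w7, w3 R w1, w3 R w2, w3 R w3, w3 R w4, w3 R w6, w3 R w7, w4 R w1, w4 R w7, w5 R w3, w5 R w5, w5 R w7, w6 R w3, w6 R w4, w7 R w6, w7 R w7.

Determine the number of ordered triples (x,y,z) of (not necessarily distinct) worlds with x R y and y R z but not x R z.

26

Enumerating: (w1,w3,w1), (w1,w3,w2), (w1,w3,w4), (w1,w3,w6), (w1,w7,w6), (w2,w1,w5), (w2,w3,w4), (w2,w3,w6), (w2,w7,w6), (w3,w1,w5), (w4,w1,w3), (w4,w1,w5), … and 14 more.
Total: 26.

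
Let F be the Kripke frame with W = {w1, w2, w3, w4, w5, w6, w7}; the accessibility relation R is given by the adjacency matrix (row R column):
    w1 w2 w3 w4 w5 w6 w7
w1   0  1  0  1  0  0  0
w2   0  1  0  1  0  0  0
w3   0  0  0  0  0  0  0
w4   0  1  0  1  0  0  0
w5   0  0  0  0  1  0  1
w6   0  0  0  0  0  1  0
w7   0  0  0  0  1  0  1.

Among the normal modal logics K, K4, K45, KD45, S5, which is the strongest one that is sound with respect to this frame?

Transitive (axiom 4): yes — every two-step R-path is closed by a direct edge.
Euclidean (axiom 5): yes — any two successors of a common world are R-related.
Serial (axiom D): no — w3 has no R-successor.
Reflexive (axiom T): no — w1 is not related to itself.
So F validates K, K4, K45; KD45 would additionally require R to be serial. The strongest is K45.

K45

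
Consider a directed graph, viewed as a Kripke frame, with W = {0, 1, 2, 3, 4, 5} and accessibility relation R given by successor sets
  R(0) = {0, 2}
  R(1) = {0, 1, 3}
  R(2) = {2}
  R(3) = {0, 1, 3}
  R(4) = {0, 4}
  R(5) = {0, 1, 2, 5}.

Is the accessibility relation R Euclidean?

No

Euclidean: no — 1 R 0 and 1 R 3, but not 0 R 3.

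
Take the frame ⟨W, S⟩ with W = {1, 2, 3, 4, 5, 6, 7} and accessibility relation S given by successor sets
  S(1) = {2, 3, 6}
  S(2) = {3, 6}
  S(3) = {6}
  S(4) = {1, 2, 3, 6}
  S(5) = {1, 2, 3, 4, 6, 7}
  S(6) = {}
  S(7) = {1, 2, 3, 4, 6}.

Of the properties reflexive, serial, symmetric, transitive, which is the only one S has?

Reflexive: no — 1 is not related to itself.
Serial: no — 6 has no S-successor.
Symmetric: no — 1 S 2 but not 2 S 1.
Transitive: yes — every two-step S-path is closed by a direct edge.
Only transitive holds.

transitive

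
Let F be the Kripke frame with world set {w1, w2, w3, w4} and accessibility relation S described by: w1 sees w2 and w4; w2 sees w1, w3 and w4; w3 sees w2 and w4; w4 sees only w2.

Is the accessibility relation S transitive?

Transitive: no — w1 S w2 and w2 S w3, but not w1 S w3.

No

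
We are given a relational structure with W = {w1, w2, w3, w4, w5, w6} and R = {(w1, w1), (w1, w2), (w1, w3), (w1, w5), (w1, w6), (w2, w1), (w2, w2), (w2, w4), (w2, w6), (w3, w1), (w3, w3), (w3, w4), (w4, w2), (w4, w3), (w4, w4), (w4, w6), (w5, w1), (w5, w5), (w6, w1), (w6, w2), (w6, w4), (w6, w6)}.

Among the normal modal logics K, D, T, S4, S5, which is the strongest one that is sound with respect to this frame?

Serial (axiom D): yes — every world has a successor (e.g. w1 R w1).
Reflexive (axiom T): yes — every world is R-related to itself.
Transitive (axiom 4): no — w1 R w2 and w2 R w4, but not w1 R w4.
Euclidean (axiom 5): no — w1 R w2 and w1 R w3, but not w2 R w3.
So F validates K, D, T; S4 would additionally require R to be transitive. The strongest is T.

T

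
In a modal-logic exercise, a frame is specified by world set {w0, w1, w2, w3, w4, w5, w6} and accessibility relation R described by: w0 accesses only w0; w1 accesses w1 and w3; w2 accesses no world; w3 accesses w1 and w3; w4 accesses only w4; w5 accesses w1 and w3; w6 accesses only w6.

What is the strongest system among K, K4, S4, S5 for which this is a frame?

K4

Transitive (axiom 4): yes — every two-step R-path is closed by a direct edge.
Reflexive (axiom T): no — w2 is not related to itself.
Euclidean (axiom 5): yes — any two successors of a common world are R-related.
So F validates K, K4; S4 would additionally require R to be reflexive. The strongest is K4.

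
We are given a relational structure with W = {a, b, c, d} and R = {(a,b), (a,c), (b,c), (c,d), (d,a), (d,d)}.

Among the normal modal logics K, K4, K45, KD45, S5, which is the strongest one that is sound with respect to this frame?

Transitive (axiom 4): no — a R c and c R d, but not a R d.
Euclidean (axiom 5): no — a R c and a R b, but not c R b.
Serial (axiom D): yes — every world has a successor (e.g. a R b).
Reflexive (axiom T): no — a is not related to itself.
So F validates K; K4 would additionally require R to be transitive. The strongest is K.

K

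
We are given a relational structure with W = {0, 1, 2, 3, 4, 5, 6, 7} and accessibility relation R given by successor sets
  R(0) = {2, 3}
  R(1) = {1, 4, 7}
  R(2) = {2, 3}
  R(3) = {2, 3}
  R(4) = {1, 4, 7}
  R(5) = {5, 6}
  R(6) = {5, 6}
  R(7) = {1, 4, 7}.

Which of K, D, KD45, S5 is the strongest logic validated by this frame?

KD45

Serial (axiom D): yes — every world has a successor (e.g. 0 R 2).
Euclidean (axiom 5): yes — any two successors of a common world are R-related.
Transitive (axiom 4): yes — every two-step R-path is closed by a direct edge.
Reflexive (axiom T): no — 0 is not related to itself.
So F validates K, D, KD45; S5 would additionally require R to be reflexive. The strongest is KD45.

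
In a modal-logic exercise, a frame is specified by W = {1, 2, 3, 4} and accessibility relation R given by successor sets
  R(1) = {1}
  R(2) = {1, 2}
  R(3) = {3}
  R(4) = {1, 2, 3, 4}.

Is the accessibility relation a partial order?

Reflexive: yes — every world is R-related to itself.
Transitive: yes — every two-step R-path is closed by a direct edge.
Antisymmetric: yes — no distinct pair is related both ways.
So R is a partial order.

Yes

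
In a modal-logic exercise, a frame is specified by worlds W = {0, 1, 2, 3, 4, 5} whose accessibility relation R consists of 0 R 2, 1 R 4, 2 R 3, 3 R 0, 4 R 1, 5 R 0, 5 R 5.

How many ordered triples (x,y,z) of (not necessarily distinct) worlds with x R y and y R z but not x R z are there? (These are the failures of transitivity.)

6

Enumerating: (0,2,3), (1,4,1), (2,3,0), (3,0,2), (4,1,4), (5,0,2).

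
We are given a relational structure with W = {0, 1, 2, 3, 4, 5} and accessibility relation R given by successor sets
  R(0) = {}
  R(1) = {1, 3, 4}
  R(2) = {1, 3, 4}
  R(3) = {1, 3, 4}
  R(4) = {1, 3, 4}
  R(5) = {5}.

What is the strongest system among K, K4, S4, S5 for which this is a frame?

Transitive (axiom 4): yes — every two-step R-path is closed by a direct edge.
Reflexive (axiom T): no — 0 is not related to itself.
Euclidean (axiom 5): yes — any two successors of a common world are R-related.
So F validates K, K4; S4 would additionally require R to be reflexive. The strongest is K4.

K4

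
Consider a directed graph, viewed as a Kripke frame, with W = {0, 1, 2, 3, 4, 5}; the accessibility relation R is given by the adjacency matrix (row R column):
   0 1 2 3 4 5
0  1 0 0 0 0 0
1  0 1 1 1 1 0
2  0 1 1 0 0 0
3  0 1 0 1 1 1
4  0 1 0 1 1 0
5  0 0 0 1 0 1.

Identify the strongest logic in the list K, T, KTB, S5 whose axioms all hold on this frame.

KTB

Reflexive (axiom T): yes — every world is R-related to itself.
Symmetric (axiom B): yes — every pair in R has its reverse in R.
Euclidean (axiom 5): no — 1 R 2 and 1 R 3, but not 2 R 3.
So F validates K, T, KTB; S5 would additionally require R to be Euclidean. The strongest is KTB.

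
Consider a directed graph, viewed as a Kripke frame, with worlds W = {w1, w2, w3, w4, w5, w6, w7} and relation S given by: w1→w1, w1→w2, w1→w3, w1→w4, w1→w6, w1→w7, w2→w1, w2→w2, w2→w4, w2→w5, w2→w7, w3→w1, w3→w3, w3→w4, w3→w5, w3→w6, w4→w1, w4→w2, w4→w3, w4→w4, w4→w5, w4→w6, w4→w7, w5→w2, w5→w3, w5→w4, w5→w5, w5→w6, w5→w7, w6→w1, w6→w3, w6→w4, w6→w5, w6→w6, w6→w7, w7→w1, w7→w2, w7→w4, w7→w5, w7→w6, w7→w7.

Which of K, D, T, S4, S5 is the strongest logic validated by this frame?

Serial (axiom D): yes — every world has a successor (e.g. w1 S w1).
Reflexive (axiom T): yes — every world is S-related to itself.
Transitive (axiom 4): no — w1 S w2 and w2 S w5, but not w1 S w5.
Euclidean (axiom 5): no — w1 S w2 and w1 S w3, but not w2 S w3.
So F validates K, D, T; S4 would additionally require S to be transitive. The strongest is T.

T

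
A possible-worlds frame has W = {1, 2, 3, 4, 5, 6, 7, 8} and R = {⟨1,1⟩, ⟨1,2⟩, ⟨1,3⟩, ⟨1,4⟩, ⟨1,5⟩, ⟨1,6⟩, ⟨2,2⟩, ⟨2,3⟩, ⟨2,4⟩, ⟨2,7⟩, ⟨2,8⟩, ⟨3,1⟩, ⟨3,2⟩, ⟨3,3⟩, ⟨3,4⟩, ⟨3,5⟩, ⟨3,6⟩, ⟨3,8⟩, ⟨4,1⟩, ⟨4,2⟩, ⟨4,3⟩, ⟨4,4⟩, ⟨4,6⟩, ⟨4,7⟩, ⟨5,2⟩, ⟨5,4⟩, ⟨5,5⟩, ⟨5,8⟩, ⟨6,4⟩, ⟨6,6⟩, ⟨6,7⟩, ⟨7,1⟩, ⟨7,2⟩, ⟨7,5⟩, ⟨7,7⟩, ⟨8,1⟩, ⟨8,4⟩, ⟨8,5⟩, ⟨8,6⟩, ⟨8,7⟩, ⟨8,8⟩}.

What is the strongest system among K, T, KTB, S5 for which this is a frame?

Reflexive (axiom T): yes — every world is R-related to itself.
Symmetric (axiom B): no — 1 R 2 but not 2 R 1.
Euclidean (axiom 5): no — 1 R 2 and 1 R 5, but not 2 R 5.
So F validates K, T; KTB would additionally require R to be symmetric. The strongest is T.

T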